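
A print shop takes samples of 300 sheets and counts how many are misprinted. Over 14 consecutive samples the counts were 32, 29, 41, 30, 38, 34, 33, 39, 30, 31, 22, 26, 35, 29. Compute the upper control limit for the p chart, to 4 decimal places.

p̄ = Σdᵢ / (k·n) = 449 / (14 × 300) = 0.10690
UCL = p̄ + 3·√(p̄(1−p̄)/n) = 0.10690 + 3 × √(0.10690×0.89310/300) = 0.10690 + 3 × 0.01784 = 0.16042

0.1604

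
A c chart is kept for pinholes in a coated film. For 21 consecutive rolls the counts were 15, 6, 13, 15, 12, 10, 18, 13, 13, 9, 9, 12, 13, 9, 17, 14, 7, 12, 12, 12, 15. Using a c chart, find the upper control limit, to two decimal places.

c̄ = (15 + 6 + 13 + 15 + 12 + 10 + 18 + 13 + 13 + 9 + 9 + 12 + 13 + 9 + 17 + 14 + 7 + 12 + 12 + 12 + 15) / 21 = 256 / 21 = 12.1905
UCL = c̄ + 3√c̄ = 12.1905 + 3 × √12.1905 = 12.1905 + 3 × 3.4915 = 22.6649

22.66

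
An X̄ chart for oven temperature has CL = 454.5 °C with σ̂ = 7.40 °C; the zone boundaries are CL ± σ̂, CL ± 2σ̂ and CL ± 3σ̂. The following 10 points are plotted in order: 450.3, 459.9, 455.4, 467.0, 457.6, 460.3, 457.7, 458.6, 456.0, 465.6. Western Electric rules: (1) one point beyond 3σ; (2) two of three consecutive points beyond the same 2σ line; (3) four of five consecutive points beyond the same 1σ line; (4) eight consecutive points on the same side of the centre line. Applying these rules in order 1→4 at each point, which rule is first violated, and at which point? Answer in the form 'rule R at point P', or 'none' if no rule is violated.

Zone of each point (C = within 1σ̂, B = 1σ̂–2σ̂, A = 2σ̂–3σ̂, * = beyond 3σ̂; sign = side of CL): 1:-C, 2:+C, 3:+C, 4:+B, 5:+C, 6:+C, 7:+C, 8:+C, 9:+C, 10:+B
Rule 4 (eight consecutive points on the same side of the centre line) is satisfied at point 9.

rule 4 at point 9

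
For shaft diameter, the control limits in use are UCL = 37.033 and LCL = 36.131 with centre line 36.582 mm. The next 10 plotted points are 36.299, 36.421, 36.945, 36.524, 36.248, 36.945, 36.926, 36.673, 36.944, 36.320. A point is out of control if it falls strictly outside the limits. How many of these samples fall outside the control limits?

0

All 10 points lie within [36.131, 37.033].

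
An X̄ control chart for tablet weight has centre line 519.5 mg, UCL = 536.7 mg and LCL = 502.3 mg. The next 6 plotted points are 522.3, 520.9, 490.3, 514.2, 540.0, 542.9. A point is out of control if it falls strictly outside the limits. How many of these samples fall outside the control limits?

Compare each point to [502.3, 536.7]: sample 3 = 490.3 < LCL; sample 5 = 540.0 > UCL; sample 6 = 542.9 > UCL.

3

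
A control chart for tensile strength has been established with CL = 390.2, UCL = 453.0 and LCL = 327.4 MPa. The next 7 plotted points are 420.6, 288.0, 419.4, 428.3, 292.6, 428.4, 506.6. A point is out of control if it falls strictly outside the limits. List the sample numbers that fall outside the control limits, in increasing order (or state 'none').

2, 5, 7

Compare each point to [327.4, 453.0]: sample 2 = 288.0 < LCL; sample 5 = 292.6 < LCL; sample 7 = 506.6 > UCL.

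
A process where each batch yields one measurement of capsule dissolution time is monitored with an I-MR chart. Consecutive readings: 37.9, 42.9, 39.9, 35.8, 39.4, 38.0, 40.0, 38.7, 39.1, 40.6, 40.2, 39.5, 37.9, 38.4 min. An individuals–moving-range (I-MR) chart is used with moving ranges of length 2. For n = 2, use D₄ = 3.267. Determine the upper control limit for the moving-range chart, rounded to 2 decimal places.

Moving ranges: 5.0, 3.0, 4.1, 3.6, 1.4, 2.0, 1.3, 0.4, 1.5, 0.4, 0.7, 1.6, 0.5; M̄R̄ = 25.5000 / 13 = 1.9615
UCL_MR = D₄·M̄R̄ = 3.267 × 1.9615 = 6.4083

6.41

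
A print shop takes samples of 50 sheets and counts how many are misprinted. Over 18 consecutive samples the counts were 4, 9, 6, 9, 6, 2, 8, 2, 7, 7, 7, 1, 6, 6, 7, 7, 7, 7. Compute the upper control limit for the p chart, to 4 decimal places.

p̄ = Σdᵢ / (k·n) = 108 / (18 × 50) = 0.12000
UCL = p̄ + 3·√(p̄(1−p̄)/n) = 0.12000 + 3 × √(0.12000×0.88000/50) = 0.12000 + 3 × 0.04596 = 0.25787

0.2579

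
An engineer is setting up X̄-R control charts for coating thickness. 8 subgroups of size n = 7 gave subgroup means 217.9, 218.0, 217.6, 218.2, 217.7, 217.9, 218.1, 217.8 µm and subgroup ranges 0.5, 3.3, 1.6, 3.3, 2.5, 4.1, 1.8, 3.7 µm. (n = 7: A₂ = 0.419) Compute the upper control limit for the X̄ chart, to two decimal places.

X̄̄ = (217.9 + 218.0 + 217.6 + 218.2 + 217.7 + 217.9 + 218.1 + 217.8) / 8 = 1743.2000 / 8 = 217.9000
R̄ = (0.5 + 3.3 + 1.6 + 3.3 + 2.5 + 4.1 + 1.8 + 3.7) / 8 = 20.8000 / 8 = 2.6000
UCL = X̄̄ + A₂·R̄ = 217.9000 + 0.419 × 2.6000 = 218.9894

218.99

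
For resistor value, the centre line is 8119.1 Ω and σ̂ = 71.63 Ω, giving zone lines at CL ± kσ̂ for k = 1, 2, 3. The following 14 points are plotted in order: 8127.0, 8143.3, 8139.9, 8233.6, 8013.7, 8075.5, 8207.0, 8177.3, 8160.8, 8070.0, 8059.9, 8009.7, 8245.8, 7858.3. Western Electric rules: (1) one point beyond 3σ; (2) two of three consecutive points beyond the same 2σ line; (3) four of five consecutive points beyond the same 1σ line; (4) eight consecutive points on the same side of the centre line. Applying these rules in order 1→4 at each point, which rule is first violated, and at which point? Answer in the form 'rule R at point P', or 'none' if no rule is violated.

Zone of each point (C = within 1σ̂, B = 1σ̂–2σ̂, A = 2σ̂–3σ̂, * = beyond 3σ̂; sign = side of CL): 1:+C, 2:+C, 3:+C, 4:+B, 5:-B, 6:-C, 7:+B, 8:+C, 9:+C, 10:-C, 11:-C, 12:-B, 13:+B, 14:-*
Rule 1 (one point beyond the 3σ limits) is satisfied at point 14.

rule 1 at point 14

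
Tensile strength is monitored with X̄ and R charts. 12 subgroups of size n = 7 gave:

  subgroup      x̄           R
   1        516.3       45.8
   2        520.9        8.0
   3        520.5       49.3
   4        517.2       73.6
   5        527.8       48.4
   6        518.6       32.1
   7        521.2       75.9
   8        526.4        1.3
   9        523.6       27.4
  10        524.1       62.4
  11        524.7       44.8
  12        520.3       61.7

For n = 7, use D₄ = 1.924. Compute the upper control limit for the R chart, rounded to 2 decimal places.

R̄ = (45.8 + 8.0 + 49.3 + 73.6 + 48.4 + 32.1 + 75.9 + 1.3 + 27.4 + 62.4 + 44.8 + 61.7) / 12 = 530.7000 / 12 = 44.2250
UCL_R = D₄·R̄ = 1.924 × 44.2250 = 85.0889

85.09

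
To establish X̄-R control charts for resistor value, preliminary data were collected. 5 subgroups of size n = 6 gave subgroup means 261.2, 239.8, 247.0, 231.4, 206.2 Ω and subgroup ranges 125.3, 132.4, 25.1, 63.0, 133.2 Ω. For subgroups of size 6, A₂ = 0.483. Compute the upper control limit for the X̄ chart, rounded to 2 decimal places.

283.39

X̄̄ = (261.2 + 239.8 + 247.0 + 231.4 + 206.2) / 5 = 1185.6000 / 5 = 237.1200
R̄ = (125.3 + 132.4 + 25.1 + 63.0 + 133.2) / 5 = 479.0000 / 5 = 95.8000
UCL = X̄̄ + A₂·R̄ = 237.1200 + 0.483 × 95.8000 = 283.3914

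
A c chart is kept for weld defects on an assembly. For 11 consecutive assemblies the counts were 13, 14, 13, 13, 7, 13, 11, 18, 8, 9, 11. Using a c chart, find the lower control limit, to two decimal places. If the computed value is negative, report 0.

c̄ = (13 + 14 + 13 + 13 + 7 + 13 + 11 + 18 + 8 + 9 + 11) / 11 = 130 / 11 = 11.8182
LCL = c̄ − 3√c̄ = 11.8182 − 3 × 3.4378 = 1.5049

1.50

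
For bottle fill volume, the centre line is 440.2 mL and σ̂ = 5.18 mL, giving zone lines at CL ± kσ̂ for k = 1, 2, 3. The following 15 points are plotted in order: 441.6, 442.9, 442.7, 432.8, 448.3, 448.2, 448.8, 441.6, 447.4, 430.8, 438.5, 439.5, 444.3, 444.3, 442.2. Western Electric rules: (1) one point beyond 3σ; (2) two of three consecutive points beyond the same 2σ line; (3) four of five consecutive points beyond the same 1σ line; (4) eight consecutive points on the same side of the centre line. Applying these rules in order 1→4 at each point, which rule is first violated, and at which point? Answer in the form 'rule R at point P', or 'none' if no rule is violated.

rule 3 at point 9

Zone of each point (C = within 1σ̂, B = 1σ̂–2σ̂, A = 2σ̂–3σ̂, * = beyond 3σ̂; sign = side of CL): 1:+C, 2:+C, 3:+C, 4:-B, 5:+B, 6:+B, 7:+B, 8:+C, 9:+B, 10:-B, 11:-C, 12:-C, 13:+C, 14:+C, 15:+C
Rule 3 (four of five consecutive points beyond the same 1σ limit) is satisfied at point 9.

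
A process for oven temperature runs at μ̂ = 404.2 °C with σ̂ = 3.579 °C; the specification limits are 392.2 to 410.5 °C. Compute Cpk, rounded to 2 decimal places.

Cpu = (USL − μ̂) / (3σ̂) = (410.5 − 404.2) / (3 × 3.579) = 0.5868; Cpl = (μ̂ − LSL) / (3σ̂) = (404.2 − 392.2) / (3 × 3.579) = 1.1176; Cpk = min(Cpu, Cpl) = 0.5868

0.59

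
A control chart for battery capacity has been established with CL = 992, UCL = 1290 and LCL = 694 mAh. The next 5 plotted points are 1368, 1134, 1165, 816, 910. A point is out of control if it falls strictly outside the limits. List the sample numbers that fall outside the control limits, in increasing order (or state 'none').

1

Compare each point to [694, 1290]: sample 1 = 1368 > UCL.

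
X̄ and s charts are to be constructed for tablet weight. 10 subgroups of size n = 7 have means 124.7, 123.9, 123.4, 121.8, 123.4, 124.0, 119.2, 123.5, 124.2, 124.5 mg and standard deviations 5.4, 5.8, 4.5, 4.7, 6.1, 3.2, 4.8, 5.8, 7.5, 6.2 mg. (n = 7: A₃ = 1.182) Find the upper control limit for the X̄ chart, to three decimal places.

X̄̄ = (124.7 + 123.9 + 123.4 + 121.8 + 123.4 + 124.0 + 119.2 + 123.5 + 124.2 + 124.5) / 10 = 123.2600
s̄ = (5.4 + 5.8 + 4.5 + 4.7 + 6.1 + 3.2 + 4.8 + 5.8 + 7.5 + 6.2) / 10 = 5.4000
UCL = X̄̄ + A₃·s̄ = 123.2600 + 1.182 × 5.4000 = 129.6428

129.643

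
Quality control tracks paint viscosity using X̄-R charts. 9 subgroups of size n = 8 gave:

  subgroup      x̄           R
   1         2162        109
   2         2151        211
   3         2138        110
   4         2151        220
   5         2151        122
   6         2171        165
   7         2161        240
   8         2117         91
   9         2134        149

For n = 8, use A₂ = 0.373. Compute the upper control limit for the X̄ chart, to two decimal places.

2207.17

X̄̄ = (2162 + 2151 + 2138 + 2151 + 2151 + 2171 + 2161 + 2117 + 2134) / 9 = 19336.0000 / 9 = 2148.4444
R̄ = (109 + 211 + 110 + 220 + 122 + 165 + 240 + 91 + 149) / 9 = 1417.0000 / 9 = 157.4444
UCL = X̄̄ + A₂·R̄ = 2148.4444 + 0.373 × 157.4444 = 2207.1712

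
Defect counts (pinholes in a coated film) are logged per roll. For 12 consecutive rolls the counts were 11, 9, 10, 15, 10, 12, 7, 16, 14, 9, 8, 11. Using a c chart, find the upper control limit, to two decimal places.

20.95

c̄ = (11 + 9 + 10 + 15 + 10 + 12 + 7 + 16 + 14 + 9 + 8 + 11) / 12 = 132 / 12 = 11.0000
UCL = c̄ + 3√c̄ = 11.0000 + 3 × √11.0000 = 11.0000 + 3 × 3.3166 = 20.9499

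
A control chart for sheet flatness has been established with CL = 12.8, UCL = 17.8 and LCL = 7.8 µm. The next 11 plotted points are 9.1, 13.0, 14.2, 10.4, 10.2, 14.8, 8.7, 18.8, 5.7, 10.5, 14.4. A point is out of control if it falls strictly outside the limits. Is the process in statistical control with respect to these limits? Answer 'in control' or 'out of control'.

out of control

Compare each point to [7.8, 17.8]: sample 8 = 18.8 > UCL; sample 9 = 5.7 < LCL.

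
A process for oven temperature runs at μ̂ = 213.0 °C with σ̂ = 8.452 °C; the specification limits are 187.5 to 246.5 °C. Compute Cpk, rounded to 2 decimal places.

1.01

Cpu = (USL − μ̂) / (3σ̂) = (246.5 − 213.0) / (3 × 8.452) = 1.3212; Cpl = (μ̂ − LSL) / (3σ̂) = (213.0 − 187.5) / (3 × 8.452) = 1.0057; Cpk = min(Cpu, Cpl) = 1.0057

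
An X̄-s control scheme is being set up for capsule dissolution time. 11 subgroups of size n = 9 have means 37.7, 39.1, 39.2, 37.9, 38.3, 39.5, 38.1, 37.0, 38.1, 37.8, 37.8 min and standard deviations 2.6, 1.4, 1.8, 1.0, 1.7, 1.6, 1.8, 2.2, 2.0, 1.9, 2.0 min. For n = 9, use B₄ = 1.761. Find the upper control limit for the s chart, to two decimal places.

s̄ = (2.6 + 1.4 + 1.8 + 1.0 + 1.7 + 1.6 + 1.8 + 2.2 + 2.0 + 1.9 + 2.0) / 11 = 1.8182
UCL_s = B₄·s̄ = 1.761 × 1.8182 = 3.2018

3.20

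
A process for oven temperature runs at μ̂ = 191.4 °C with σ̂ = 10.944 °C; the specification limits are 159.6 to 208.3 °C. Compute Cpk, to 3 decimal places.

Cpu = (USL − μ̂) / (3σ̂) = (208.3 − 191.4) / (3 × 10.944) = 0.5147; Cpl = (μ̂ − LSL) / (3σ̂) = (191.4 − 159.6) / (3 × 10.944) = 0.9686; Cpk = min(Cpu, Cpl) = 0.5147

0.515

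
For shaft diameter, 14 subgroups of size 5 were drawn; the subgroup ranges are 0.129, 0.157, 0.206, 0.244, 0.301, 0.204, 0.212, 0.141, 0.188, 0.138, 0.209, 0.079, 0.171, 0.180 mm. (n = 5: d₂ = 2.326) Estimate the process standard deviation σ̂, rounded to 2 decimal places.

R̄ = (0.129 + 0.157 + 0.206 + 0.244 + 0.301 + 0.204 + 0.212 + 0.141 + 0.188 + 0.138 + 0.209 + 0.079 + 0.171 + 0.180) / 14 = 0.1828
σ̂ = R̄ / d₂ = 0.1828 / 2.326 = 0.0786

0.08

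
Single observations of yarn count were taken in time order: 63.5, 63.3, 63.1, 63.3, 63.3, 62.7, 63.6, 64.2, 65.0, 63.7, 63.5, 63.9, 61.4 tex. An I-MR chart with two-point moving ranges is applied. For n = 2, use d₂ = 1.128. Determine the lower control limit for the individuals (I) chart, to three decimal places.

X̄ = (63.5 + 63.3 + 63.1 + 63.3 + 63.3 + 62.7 + 63.6 + 64.2 + 65.0 + 63.7 + 63.5 + 63.9 + 61.4) / 13 = 63.4231
Moving ranges: 0.2, 0.2, 0.2, 0.0, 0.6, 0.9, 0.6, 0.8, 1.3, 0.2, 0.4, 2.5; M̄R̄ = 7.9000 / 12 = 0.6583
LCL = X̄ − 3·M̄R̄/d₂ = 63.4231 − 3 × 0.6583 / 1.128 = 61.6722

61.672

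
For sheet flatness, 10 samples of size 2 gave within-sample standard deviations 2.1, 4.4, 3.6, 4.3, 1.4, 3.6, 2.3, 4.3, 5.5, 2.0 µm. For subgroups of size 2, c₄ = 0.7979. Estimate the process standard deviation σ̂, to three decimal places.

4.199

s̄ = (2.1 + 4.4 + 3.6 + 4.3 + 1.4 + 3.6 + 2.3 + 4.3 + 5.5 + 2.0) / 10 = 3.3500
σ̂ = s̄ / c₄ = 3.3500 / 0.7979 = 4.1985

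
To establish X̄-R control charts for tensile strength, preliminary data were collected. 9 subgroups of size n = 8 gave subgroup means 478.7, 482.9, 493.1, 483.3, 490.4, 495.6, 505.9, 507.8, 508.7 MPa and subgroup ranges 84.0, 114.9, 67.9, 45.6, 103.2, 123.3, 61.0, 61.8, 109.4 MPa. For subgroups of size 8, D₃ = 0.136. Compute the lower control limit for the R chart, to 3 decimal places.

R̄ = (84.0 + 114.9 + 67.9 + 45.6 + 103.2 + 123.3 + 61.0 + 61.8 + 109.4) / 9 = 771.1000 / 9 = 85.6778
LCL_R = D₃·R̄ = 0.136 × 85.6778 = 11.6522

11.652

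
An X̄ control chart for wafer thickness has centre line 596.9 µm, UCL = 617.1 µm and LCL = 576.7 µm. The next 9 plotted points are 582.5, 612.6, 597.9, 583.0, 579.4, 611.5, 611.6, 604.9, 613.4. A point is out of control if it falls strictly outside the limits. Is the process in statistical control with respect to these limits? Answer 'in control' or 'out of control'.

in control

All 9 points lie within [576.7, 617.1].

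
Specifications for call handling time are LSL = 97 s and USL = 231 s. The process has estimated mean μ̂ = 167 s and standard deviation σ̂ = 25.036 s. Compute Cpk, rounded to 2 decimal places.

0.85

Cpu = (USL − μ̂) / (3σ̂) = (231 − 167) / (3 × 25.036) = 0.8521; Cpl = (μ̂ − LSL) / (3σ̂) = (167 − 97) / (3 × 25.036) = 0.9320; Cpk = min(Cpu, Cpl) = 0.8521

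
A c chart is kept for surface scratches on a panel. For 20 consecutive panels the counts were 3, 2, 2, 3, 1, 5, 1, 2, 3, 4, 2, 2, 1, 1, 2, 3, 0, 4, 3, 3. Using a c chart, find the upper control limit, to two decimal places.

c̄ = (3 + 2 + 2 + 3 + 1 + 5 + 1 + 2 + 3 + 4 + 2 + 2 + 1 + 1 + 2 + 3 + 0 + 4 + 3 + 3) / 20 = 47 / 20 = 2.3500
UCL = c̄ + 3√c̄ = 2.3500 + 3 × √2.3500 = 2.3500 + 3 × 1.5330 = 6.9489

6.95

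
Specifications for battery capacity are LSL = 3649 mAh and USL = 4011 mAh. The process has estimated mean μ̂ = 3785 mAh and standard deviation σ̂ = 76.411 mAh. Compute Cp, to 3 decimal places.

Cp = (USL − LSL) / (6σ̂) = (4011 − 3649) / (6 × 76.411) = 362.0000 / 458.4660 = 0.7896

0.790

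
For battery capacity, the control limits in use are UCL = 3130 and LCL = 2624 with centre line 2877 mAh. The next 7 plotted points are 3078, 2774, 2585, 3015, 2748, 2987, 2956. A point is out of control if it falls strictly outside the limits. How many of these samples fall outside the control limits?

1

Compare each point to [2624, 3130]: sample 3 = 2585 < LCL.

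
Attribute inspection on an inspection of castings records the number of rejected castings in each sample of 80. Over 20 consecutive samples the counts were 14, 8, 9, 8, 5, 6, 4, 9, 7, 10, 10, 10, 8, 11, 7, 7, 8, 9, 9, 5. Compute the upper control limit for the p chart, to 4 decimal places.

0.2042

p̄ = Σdᵢ / (k·n) = 164 / (20 × 80) = 0.10250
UCL = p̄ + 3·√(p̄(1−p̄)/n) = 0.10250 + 3 × √(0.10250×0.89750/80) = 0.10250 + 3 × 0.03391 = 0.20423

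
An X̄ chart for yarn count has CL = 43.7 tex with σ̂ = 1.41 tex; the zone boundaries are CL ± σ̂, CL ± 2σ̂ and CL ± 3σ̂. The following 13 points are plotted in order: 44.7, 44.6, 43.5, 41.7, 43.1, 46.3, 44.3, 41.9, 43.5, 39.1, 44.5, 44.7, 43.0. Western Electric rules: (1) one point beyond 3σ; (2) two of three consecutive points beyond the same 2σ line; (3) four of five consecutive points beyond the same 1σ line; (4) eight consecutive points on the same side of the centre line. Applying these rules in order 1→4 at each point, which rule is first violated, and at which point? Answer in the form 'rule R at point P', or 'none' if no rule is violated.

rule 1 at point 10

Zone of each point (C = within 1σ̂, B = 1σ̂–2σ̂, A = 2σ̂–3σ̂, * = beyond 3σ̂; sign = side of CL): 1:+C, 2:+C, 3:-C, 4:-B, 5:-C, 6:+B, 7:+C, 8:-B, 9:-C, 10:-*, 11:+C, 12:+C, 13:-C
Rule 1 (one point beyond the 3σ limits) is satisfied at point 10.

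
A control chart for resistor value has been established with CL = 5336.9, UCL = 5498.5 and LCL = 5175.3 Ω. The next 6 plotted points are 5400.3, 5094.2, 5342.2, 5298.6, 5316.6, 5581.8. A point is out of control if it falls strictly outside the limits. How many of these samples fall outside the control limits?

2

Compare each point to [5175.3, 5498.5]: sample 2 = 5094.2 < LCL; sample 6 = 5581.8 > UCL.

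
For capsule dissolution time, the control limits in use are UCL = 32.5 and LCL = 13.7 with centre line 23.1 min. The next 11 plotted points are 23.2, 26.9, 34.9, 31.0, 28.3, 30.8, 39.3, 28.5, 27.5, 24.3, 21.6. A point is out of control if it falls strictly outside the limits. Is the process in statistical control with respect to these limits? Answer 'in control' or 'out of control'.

Compare each point to [13.7, 32.5]: sample 3 = 34.9 > UCL; sample 7 = 39.3 > UCL.

out of control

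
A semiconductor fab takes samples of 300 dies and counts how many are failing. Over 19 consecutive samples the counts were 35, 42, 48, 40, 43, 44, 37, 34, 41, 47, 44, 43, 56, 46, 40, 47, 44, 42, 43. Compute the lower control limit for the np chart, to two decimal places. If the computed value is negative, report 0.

p̄ = Σdᵢ / (k·n) = 816 / (19 × 300) = 0.14316
LCL = np̄ − 3·√(np̄(1−p̄)) = 42.9474 − 3 × 6.0662 = 24.7487

24.75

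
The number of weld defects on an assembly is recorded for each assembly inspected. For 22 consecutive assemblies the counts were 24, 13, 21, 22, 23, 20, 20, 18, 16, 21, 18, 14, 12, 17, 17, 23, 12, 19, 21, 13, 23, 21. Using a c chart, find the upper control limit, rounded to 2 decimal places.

31.46

c̄ = (24 + 13 + 21 + 22 + 23 + 20 + 20 + 18 + 16 + 21 + 18 + 14 + 12 + 17 + 17 + 23 + 12 + 19 + 21 + 13 + 23 + 21) / 22 = 408 / 22 = 18.5455
UCL = c̄ + 3√c̄ = 18.5455 + 3 × √18.5455 = 18.5455 + 3 × 4.3064 = 31.4648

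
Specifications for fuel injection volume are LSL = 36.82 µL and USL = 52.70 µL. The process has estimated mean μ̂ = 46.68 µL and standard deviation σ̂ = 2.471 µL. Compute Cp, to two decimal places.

Cp = (USL − LSL) / (6σ̂) = (52.70 − 36.82) / (6 × 2.471) = 15.8800 / 14.8260 = 1.0711

1.07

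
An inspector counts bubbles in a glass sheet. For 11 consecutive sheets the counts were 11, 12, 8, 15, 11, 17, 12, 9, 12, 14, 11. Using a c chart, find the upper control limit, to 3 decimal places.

22.392

c̄ = (11 + 12 + 8 + 15 + 11 + 17 + 12 + 9 + 12 + 14 + 11) / 11 = 132 / 11 = 12.0000
UCL = c̄ + 3√c̄ = 12.0000 + 3 × √12.0000 = 12.0000 + 3 × 3.4641 = 22.3923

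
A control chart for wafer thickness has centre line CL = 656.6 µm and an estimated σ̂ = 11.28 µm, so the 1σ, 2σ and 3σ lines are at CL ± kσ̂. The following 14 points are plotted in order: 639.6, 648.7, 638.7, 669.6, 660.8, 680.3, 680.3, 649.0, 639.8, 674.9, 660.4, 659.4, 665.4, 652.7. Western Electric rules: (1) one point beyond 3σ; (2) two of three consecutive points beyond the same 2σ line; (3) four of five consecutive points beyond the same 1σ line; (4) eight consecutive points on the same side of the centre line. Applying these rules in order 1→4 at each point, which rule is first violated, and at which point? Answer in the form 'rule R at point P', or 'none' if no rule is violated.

Zone of each point (C = within 1σ̂, B = 1σ̂–2σ̂, A = 2σ̂–3σ̂, * = beyond 3σ̂; sign = side of CL): 1:-B, 2:-C, 3:-B, 4:+B, 5:+C, 6:+A, 7:+A, 8:-C, 9:-B, 10:+B, 11:+C, 12:+C, 13:+C, 14:-C
Rule 2 (two of three consecutive points beyond the same 2σ limit) is satisfied at point 7.

rule 2 at point 7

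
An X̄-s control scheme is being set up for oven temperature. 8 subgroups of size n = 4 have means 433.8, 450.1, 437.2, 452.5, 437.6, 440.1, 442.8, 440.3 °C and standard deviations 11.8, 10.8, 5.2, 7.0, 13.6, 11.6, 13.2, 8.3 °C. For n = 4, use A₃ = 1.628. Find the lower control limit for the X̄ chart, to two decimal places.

X̄̄ = (433.8 + 450.1 + 437.2 + 452.5 + 437.6 + 440.1 + 442.8 + 440.3) / 8 = 441.8000
s̄ = (11.8 + 10.8 + 5.2 + 7.0 + 13.6 + 11.6 + 13.2 + 8.3) / 8 = 10.1875
LCL = X̄̄ − A₃·s̄ = 441.8000 − 1.628 × 10.1875 = 425.2148

425.21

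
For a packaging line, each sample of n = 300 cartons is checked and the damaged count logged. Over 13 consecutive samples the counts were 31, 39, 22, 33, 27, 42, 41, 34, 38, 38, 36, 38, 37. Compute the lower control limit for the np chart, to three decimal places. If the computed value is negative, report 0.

18.380

p̄ = Σdᵢ / (k·n) = 456 / (13 × 300) = 0.11692
LCL = np̄ − 3·√(np̄(1−p̄)) = 35.0769 − 3 × 5.5656 = 18.3802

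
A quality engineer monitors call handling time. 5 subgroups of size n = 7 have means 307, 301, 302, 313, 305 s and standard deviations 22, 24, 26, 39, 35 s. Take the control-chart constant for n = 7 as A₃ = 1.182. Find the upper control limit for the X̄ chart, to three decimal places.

X̄̄ = (307 + 301 + 302 + 313 + 305) / 5 = 305.6000
s̄ = (22 + 24 + 26 + 39 + 35) / 5 = 29.2000
UCL = X̄̄ + A₃·s̄ = 305.6000 + 1.182 × 29.2000 = 340.1144

340.114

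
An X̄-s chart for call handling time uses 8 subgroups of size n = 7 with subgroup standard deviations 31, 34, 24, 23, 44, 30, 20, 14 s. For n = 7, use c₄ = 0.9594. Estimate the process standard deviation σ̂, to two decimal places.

s̄ = (31 + 34 + 24 + 23 + 44 + 30 + 20 + 14) / 8 = 27.5000
σ̂ = s̄ / c₄ = 27.5000 / 0.9594 = 28.6637

28.66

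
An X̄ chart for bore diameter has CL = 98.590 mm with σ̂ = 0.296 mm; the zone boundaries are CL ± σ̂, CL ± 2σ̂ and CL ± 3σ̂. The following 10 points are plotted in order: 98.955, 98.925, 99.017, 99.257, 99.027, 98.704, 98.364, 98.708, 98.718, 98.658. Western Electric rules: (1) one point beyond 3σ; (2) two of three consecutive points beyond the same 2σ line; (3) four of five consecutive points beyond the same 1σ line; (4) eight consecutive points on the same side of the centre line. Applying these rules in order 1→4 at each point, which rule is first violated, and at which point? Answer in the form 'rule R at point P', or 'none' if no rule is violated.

rule 3 at point 4

Zone of each point (C = within 1σ̂, B = 1σ̂–2σ̂, A = 2σ̂–3σ̂, * = beyond 3σ̂; sign = side of CL): 1:+B, 2:+B, 3:+B, 4:+A, 5:+B, 6:+C, 7:-C, 8:+C, 9:+C, 10:+C
Rule 3 (four of five consecutive points beyond the same 1σ limit) is satisfied at point 4.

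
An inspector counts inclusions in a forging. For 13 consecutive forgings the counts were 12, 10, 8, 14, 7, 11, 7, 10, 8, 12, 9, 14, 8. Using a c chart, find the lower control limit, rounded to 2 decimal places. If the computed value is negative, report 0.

c̄ = (12 + 10 + 8 + 14 + 7 + 11 + 7 + 10 + 8 + 12 + 9 + 14 + 8) / 13 = 130 / 13 = 10.0000
LCL = c̄ − 3√c̄ = 10.0000 − 3 × 3.1623 = 0.5132

0.51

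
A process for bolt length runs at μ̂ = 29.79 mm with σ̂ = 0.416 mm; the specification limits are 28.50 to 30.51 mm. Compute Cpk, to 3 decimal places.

Cpu = (USL − μ̂) / (3σ̂) = (30.51 − 29.79) / (3 × 0.416) = 0.5769; Cpl = (μ̂ − LSL) / (3σ̂) = (29.79 − 28.50) / (3 × 0.416) = 1.0337; Cpk = min(Cpu, Cpl) = 0.5769

0.577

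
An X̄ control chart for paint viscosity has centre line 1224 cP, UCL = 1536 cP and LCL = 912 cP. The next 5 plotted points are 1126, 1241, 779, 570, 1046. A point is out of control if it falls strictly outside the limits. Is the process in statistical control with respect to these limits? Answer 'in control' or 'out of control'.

Compare each point to [912, 1536]: sample 3 = 779 < LCL; sample 4 = 570 < LCL.

out of control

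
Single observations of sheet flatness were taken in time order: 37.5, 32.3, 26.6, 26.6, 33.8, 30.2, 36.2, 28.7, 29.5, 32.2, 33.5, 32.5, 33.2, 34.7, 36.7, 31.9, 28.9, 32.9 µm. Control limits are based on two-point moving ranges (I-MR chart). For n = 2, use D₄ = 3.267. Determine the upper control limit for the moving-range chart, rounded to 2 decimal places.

Moving ranges: 5.2, 5.7, 0.0, 7.2, 3.6, 6.0, 7.5, 0.8, 2.7, 1.3, 1.0, 0.7, 1.5, 2.0, 4.8, 3.0, 4.0; M̄R̄ = 57.0000 / 17 = 3.3529
UCL_MR = D₄·M̄R̄ = 3.267 × 3.3529 = 10.9541

10.95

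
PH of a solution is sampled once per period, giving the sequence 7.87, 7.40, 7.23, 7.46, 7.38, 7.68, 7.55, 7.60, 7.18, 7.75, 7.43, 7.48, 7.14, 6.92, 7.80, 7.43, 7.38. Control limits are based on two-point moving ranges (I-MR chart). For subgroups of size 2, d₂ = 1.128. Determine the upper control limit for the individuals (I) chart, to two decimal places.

8.22

X̄ = (7.87 + 7.40 + 7.23 + 7.46 + 7.38 + 7.68 + 7.55 + 7.60 + 7.18 + 7.75 + 7.43 + 7.48 + 7.14 + 6.92 + 7.80 + 7.43 + 7.38) / 17 = 7.4518
Moving ranges: 0.47, 0.17, 0.23, 0.08, 0.30, 0.13, 0.05, 0.42, 0.57, 0.32, 0.05, 0.34, 0.22, 0.88, 0.37, 0.05; M̄R̄ = 4.6500 / 16 = 0.2906
UCL = X̄ + 3·M̄R̄/d₂ = 7.4518 + 3 × 0.2906 / 1.128 = 8.2247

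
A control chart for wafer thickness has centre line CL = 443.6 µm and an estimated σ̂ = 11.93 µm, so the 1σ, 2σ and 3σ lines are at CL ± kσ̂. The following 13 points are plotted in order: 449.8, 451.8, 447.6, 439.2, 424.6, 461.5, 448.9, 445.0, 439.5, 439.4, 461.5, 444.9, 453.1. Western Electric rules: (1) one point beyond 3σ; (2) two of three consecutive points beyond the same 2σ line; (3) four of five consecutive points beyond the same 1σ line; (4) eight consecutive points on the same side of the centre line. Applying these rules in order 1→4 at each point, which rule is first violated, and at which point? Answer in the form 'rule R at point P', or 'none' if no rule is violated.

Zone of each point (C = within 1σ̂, B = 1σ̂–2σ̂, A = 2σ̂–3σ̂, * = beyond 3σ̂; sign = side of CL): 1:+C, 2:+C, 3:+C, 4:-C, 5:-B, 6:+B, 7:+C, 8:+C, 9:-C, 10:-C, 11:+B, 12:+C, 13:+C
No rule fires across all 13 points.

none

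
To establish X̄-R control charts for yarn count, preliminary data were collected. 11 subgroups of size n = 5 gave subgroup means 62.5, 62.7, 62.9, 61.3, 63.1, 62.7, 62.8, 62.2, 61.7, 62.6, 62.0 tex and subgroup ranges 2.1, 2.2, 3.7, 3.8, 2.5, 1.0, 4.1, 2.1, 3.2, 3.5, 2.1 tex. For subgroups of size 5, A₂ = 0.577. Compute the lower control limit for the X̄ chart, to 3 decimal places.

X̄̄ = (62.5 + 62.7 + 62.9 + 61.3 + 63.1 + 62.7 + 62.8 + 62.2 + 61.7 + 62.6 + 62.0) / 11 = 686.5000 / 11 = 62.4091
R̄ = (2.1 + 2.2 + 3.7 + 3.8 + 2.5 + 1.0 + 4.1 + 2.1 + 3.2 + 3.5 + 2.1) / 11 = 30.3000 / 11 = 2.7545
LCL = X̄̄ − A₂·R̄ = 62.4091 − 0.577 × 2.7545 = 60.8197

60.820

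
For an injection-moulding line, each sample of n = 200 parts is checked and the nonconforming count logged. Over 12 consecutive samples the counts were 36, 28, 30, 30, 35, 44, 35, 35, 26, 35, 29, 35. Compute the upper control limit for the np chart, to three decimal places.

48.946

p̄ = Σdᵢ / (k·n) = 398 / (12 × 200) = 0.16583
UCL = np̄ + 3·√(np̄(1−p̄)) = 33.1667 + 3 × √(33.1667×0.83417) = 33.1667 + 3 × 5.2599 = 48.9464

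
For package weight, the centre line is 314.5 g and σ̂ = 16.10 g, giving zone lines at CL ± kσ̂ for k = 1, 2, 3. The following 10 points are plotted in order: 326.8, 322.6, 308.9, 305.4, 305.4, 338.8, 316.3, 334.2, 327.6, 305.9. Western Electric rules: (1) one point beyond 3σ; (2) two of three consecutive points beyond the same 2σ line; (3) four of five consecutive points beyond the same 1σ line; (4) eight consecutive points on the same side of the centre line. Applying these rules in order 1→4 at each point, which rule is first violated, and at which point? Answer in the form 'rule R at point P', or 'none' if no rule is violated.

none

Zone of each point (C = within 1σ̂, B = 1σ̂–2σ̂, A = 2σ̂–3σ̂, * = beyond 3σ̂; sign = side of CL): 1:+C, 2:+C, 3:-C, 4:-C, 5:-C, 6:+B, 7:+C, 8:+B, 9:+C, 10:-C
No rule fires across all 10 points.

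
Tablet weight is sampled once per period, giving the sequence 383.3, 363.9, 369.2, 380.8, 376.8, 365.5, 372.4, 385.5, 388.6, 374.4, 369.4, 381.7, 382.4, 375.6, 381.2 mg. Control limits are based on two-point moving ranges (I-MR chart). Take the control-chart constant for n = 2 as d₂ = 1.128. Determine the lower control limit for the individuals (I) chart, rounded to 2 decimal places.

X̄ = (383.3 + 363.9 + 369.2 + 380.8 + 376.8 + 365.5 + 372.4 + 385.5 + 388.6 + 374.4 + 369.4 + 381.7 + 382.4 + 375.6 + 381.2) / 15 = 376.7133
Moving ranges: 19.4, 5.3, 11.6, 4.0, 11.3, 6.9, 13.1, 3.1, 14.2, 5.0, 12.3, 0.7, 6.8, 5.6; M̄R̄ = 119.3000 / 14 = 8.5214
LCL = X̄ − 3·M̄R̄/d₂ = 376.7133 − 3 × 8.5214 / 1.128 = 354.0500

354.05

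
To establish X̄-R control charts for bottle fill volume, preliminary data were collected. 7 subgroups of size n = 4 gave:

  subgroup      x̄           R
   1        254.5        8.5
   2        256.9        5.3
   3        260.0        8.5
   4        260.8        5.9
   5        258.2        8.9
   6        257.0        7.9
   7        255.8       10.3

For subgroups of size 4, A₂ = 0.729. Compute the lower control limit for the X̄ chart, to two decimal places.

X̄̄ = (254.5 + 256.9 + 260.0 + 260.8 + 258.2 + 257.0 + 255.8) / 7 = 1803.2000 / 7 = 257.6000
R̄ = (8.5 + 5.3 + 8.5 + 5.9 + 8.9 + 7.9 + 10.3) / 7 = 55.3000 / 7 = 7.9000
LCL = X̄̄ − A₂·R̄ = 257.6000 − 0.729 × 7.9000 = 251.8409

251.84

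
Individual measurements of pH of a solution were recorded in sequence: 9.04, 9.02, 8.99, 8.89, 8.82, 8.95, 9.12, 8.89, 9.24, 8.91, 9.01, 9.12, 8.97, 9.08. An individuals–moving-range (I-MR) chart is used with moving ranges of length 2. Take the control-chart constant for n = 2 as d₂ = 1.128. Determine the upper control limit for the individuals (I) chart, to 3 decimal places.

9.392

X̄ = (9.04 + 9.02 + 8.99 + 8.89 + 8.82 + 8.95 + 9.12 + 8.89 + 9.24 + 8.91 + 9.01 + 9.12 + 8.97 + 9.08) / 14 = 9.0036
Moving ranges: 0.02, 0.03, 0.10, 0.07, 0.13, 0.17, 0.23, 0.35, 0.33, 0.10, 0.11, 0.15, 0.11; M̄R̄ = 1.9000 / 13 = 0.1462
UCL = X̄ + 3·M̄R̄/d₂ = 9.0036 + 3 × 0.1462 / 1.128 = 9.3923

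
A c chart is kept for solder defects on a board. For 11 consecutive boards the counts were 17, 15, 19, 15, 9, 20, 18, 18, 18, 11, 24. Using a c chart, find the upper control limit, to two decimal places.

c̄ = (17 + 15 + 19 + 15 + 9 + 20 + 18 + 18 + 18 + 11 + 24) / 11 = 184 / 11 = 16.7273
UCL = c̄ + 3√c̄ = 16.7273 + 3 × √16.7273 = 16.7273 + 3 × 4.0899 = 28.9970

29.00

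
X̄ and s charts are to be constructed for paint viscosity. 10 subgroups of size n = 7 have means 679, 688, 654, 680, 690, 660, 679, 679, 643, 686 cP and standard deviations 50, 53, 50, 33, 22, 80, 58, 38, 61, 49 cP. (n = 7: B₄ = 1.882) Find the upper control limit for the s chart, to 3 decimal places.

s̄ = (50 + 53 + 50 + 33 + 22 + 80 + 58 + 38 + 61 + 49) / 10 = 49.4000
UCL_s = B₄·s̄ = 1.882 × 49.4000 = 92.9708

92.971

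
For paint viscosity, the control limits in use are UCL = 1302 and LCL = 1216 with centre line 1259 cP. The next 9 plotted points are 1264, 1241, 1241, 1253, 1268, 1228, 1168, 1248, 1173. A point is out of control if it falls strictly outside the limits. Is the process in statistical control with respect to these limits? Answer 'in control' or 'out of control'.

Compare each point to [1216, 1302]: sample 7 = 1168 < LCL; sample 9 = 1173 < LCL.

out of control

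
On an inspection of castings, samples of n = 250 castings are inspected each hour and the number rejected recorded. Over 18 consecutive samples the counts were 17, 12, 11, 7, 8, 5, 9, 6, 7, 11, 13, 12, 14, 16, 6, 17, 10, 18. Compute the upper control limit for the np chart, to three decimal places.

p̄ = Σdᵢ / (k·n) = 199 / (18 × 250) = 0.04422
UCL = np̄ + 3·√(np̄(1−p̄)) = 11.0556 + 3 × √(11.0556×0.95578) = 11.0556 + 3 × 3.2506 = 20.8075

20.807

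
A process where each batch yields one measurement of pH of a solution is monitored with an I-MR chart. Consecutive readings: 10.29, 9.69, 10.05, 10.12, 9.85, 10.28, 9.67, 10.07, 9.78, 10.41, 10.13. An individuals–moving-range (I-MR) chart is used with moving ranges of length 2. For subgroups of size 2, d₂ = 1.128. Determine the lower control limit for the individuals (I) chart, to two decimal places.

X̄ = (10.29 + 9.69 + 10.05 + 10.12 + 9.85 + 10.28 + 9.67 + 10.07 + 9.78 + 10.41 + 10.13) / 11 = 10.0309
Moving ranges: 0.60, 0.36, 0.07, 0.27, 0.43, 0.61, 0.40, 0.29, 0.63, 0.28; M̄R̄ = 3.9400 / 10 = 0.3940
LCL = X̄ − 3·M̄R̄/d₂ = 10.0309 − 3 × 0.3940 / 1.128 = 8.9830

8.98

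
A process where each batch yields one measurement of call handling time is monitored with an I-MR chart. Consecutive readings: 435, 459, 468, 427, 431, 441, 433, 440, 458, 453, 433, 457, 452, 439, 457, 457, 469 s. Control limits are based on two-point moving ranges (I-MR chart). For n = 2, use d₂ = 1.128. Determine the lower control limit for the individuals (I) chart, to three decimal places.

X̄ = (435 + 459 + 468 + 427 + 431 + 441 + 433 + 440 + 458 + 453 + 433 + 457 + 452 + 439 + 457 + 457 + 469) / 17 = 447.5882
Moving ranges: 24, 9, 41, 4, 10, 8, 7, 18, 5, 20, 24, 5, 13, 18, 0, 12; M̄R̄ = 218.0000 / 16 = 13.6250
LCL = X̄ − 3·M̄R̄/d₂ = 447.5882 − 3 × 13.6250 / 1.128 = 411.3515

411.352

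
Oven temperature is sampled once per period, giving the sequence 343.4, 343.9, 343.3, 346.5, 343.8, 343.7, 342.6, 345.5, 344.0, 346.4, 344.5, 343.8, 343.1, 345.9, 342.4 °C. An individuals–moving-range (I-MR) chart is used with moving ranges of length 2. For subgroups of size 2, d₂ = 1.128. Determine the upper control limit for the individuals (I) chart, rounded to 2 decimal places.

X̄ = (343.4 + 343.9 + 343.3 + 346.5 + 343.8 + 343.7 + 342.6 + 345.5 + 344.0 + 346.4 + 344.5 + 343.8 + 343.1 + 345.9 + 342.4) / 15 = 344.1867
Moving ranges: 0.5, 0.6, 3.2, 2.7, 0.1, 1.1, 2.9, 1.5, 2.4, 1.9, 0.7, 0.7, 2.8, 3.5; M̄R̄ = 24.6000 / 14 = 1.7571
UCL = X̄ + 3·M̄R̄/d₂ = 344.1867 + 3 × 1.7571 / 1.128 = 348.8599

348.86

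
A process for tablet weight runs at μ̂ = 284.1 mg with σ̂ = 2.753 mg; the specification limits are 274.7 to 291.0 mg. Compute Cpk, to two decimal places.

0.84

Cpu = (USL − μ̂) / (3σ̂) = (291.0 − 284.1) / (3 × 2.753) = 0.8355; Cpl = (μ̂ − LSL) / (3σ̂) = (284.1 − 274.7) / (3 × 2.753) = 1.1382; Cpk = min(Cpu, Cpl) = 0.8355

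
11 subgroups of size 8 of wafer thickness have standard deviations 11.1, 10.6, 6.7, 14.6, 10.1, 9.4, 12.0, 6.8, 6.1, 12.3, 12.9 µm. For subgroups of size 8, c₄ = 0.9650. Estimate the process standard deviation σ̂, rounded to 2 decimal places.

s̄ = (11.1 + 10.6 + 6.7 + 14.6 + 10.1 + 9.4 + 12.0 + 6.8 + 6.1 + 12.3 + 12.9) / 11 = 10.2364
σ̂ = s̄ / c₄ = 10.2364 / 0.9650 = 10.6076

10.61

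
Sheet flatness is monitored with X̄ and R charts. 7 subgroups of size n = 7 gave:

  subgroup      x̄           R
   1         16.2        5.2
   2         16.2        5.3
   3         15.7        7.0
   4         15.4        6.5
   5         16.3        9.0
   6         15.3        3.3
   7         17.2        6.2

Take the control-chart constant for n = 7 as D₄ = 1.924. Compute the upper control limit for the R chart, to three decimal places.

11.681

R̄ = (5.2 + 5.3 + 7.0 + 6.5 + 9.0 + 3.3 + 6.2) / 7 = 42.5000 / 7 = 6.0714
UCL_R = D₄·R̄ = 1.924 × 6.0714 = 11.6814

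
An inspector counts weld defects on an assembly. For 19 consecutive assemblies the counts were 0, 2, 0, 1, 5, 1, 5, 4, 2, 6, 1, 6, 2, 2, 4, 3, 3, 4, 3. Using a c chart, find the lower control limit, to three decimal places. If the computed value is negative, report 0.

c̄ = (0 + 2 + 0 + 1 + 5 + 1 + 5 + 4 + 2 + 6 + 1 + 6 + 2 + 2 + 4 + 3 + 3 + 4 + 3) / 19 = 54 / 19 = 2.8421
LCL = c̄ − 3√c̄ = 2.8421 − 3 × 1.6859 = -2.2155 → 0 (cannot be negative)

0.000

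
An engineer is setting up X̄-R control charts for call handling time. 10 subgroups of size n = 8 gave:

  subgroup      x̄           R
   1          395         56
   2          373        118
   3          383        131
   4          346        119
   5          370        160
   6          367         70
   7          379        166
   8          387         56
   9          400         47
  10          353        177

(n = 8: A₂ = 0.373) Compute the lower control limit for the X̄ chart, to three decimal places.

334.270

X̄̄ = (395 + 373 + 383 + 346 + 370 + 367 + 379 + 387 + 400 + 353) / 10 = 3753.0000 / 10 = 375.3000
R̄ = (56 + 118 + 131 + 119 + 160 + 70 + 166 + 56 + 47 + 177) / 10 = 1100.0000 / 10 = 110.0000
LCL = X̄̄ − A₂·R̄ = 375.3000 − 0.373 × 110.0000 = 334.2700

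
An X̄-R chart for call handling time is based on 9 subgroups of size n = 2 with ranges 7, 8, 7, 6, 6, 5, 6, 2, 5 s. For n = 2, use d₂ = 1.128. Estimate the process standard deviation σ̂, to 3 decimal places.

R̄ = (7 + 8 + 7 + 6 + 6 + 5 + 6 + 2 + 5) / 9 = 5.7778
σ̂ = R̄ / d₂ = 5.7778 / 1.128 = 5.1221

5.122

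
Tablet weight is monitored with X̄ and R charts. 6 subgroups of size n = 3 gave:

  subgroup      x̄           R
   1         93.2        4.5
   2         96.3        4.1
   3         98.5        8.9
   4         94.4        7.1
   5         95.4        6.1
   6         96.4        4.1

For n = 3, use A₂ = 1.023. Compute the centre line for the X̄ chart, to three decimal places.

95.700

X̄̄ = (93.2 + 96.3 + 98.5 + 94.4 + 95.4 + 96.4) / 6 = 574.2000 / 6 = 95.7000
CL = X̄̄ = 95.7000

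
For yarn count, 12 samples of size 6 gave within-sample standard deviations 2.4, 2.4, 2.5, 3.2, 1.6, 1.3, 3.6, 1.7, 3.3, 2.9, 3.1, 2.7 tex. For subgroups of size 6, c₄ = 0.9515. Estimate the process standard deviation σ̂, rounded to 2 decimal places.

s̄ = (2.4 + 2.4 + 2.5 + 3.2 + 1.6 + 1.3 + 3.6 + 1.7 + 3.3 + 2.9 + 3.1 + 2.7) / 12 = 2.5583
σ̂ = s̄ / c₄ = 2.5583 / 0.9515 = 2.6887

2.69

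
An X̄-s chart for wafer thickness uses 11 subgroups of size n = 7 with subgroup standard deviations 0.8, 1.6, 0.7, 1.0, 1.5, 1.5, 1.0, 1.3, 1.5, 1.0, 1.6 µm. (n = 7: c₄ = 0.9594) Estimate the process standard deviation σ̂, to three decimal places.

s̄ = (0.8 + 1.6 + 0.7 + 1.0 + 1.5 + 1.5 + 1.0 + 1.3 + 1.5 + 1.0 + 1.6) / 11 = 1.2273
σ̂ = s̄ / c₄ = 1.2273 / 0.9594 = 1.2792

1.279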